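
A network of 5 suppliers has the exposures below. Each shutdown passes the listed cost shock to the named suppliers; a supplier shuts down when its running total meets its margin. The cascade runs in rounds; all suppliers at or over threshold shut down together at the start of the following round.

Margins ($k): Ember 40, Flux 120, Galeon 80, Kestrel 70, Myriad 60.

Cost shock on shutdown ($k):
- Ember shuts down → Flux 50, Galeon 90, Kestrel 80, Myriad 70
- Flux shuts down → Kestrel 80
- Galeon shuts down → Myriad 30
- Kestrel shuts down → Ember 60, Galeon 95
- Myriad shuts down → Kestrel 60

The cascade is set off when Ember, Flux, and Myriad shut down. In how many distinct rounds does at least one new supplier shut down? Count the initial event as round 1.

Round 1 — Ember, Flux, Myriad shut down (initial).
  Galeon: +90 → 90 ≥ 80
  Kestrel: +80+80+60 → 220 ≥ 70
Round 2 — Galeon, Kestrel shut down.
No further shutdowns.

2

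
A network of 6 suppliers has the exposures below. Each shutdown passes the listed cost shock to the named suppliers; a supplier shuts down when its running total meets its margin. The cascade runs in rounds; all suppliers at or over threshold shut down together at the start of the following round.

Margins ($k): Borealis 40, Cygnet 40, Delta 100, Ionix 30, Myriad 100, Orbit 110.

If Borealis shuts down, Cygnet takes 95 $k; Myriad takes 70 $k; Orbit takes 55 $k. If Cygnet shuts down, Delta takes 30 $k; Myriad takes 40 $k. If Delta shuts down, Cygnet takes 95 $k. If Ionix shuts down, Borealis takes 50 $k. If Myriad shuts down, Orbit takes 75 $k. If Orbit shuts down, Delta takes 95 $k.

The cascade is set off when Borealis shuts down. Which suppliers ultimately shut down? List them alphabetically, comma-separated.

Borealis, Cygnet, Delta, Myriad, Orbit

Round 1 — Borealis shuts down (initial).
  Cygnet: +95 → 95 ≥ 40
  Myriad: +70 → 70 < 100
  Orbit: +55 → 55 < 110
Round 2 — Cygnet shuts down.
  Delta: +30 → 30 < 100
  Myriad: +40 → 110 ≥ 100
Round 3 — Myriad shuts down.
  Orbit: +75 → 130 ≥ 110
Round 4 — Orbit shuts down.
  Delta: +95 → 125 ≥ 100
Round 5 — Delta shuts down.
No further shutdowns.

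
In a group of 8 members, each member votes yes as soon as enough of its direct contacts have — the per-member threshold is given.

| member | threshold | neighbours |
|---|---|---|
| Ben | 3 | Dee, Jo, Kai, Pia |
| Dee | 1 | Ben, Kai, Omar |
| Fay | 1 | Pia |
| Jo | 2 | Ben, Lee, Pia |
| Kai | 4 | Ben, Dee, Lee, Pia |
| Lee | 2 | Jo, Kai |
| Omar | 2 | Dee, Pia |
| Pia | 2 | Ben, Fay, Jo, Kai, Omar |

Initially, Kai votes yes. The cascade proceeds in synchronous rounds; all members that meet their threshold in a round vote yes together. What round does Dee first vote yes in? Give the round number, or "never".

Round 1 — Kai votes yes (initial).
Round 2 — checking thresholds:
  Ben: 1 of 4 neighbours < 3, not yet.
  Dee: 1 of 3 neighbours ≥ 1, votes yes.
  Lee: 1 of 2 neighbours < 2, not yet.
  Pia: 1 of 5 neighbours < 2, not yet.
Round 3 — no new yes votes; cascade stops.

2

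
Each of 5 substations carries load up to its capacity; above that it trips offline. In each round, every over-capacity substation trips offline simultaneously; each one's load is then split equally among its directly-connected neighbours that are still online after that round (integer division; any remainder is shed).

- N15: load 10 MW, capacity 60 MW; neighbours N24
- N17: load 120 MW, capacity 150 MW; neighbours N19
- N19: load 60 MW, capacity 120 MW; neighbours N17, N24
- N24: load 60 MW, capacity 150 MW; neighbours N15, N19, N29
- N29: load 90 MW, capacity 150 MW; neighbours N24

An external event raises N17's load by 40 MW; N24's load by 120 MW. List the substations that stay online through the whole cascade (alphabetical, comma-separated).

N29

Round 1 — N17 at 160 > 150; N24 at 180 > 150. N17, N24 trip offline.
  N17 sheds 160 MW to N19: 160 each.
    N19: 60+160 = 220 > 120
  N24 sheds 180 MW to N15, N19, N29: 60 each.
    N15: 10+60 = 70 > 60
    N19: 220+60 = 280 > 120
    N29: 90+60 = 150 ≤ 150
Round 2 — N15, N19 trip offline.
  N15 sheds 70 MW: no online neighbours, lost.
  N19 sheds 280 MW: no online neighbours, lost.
No further trips.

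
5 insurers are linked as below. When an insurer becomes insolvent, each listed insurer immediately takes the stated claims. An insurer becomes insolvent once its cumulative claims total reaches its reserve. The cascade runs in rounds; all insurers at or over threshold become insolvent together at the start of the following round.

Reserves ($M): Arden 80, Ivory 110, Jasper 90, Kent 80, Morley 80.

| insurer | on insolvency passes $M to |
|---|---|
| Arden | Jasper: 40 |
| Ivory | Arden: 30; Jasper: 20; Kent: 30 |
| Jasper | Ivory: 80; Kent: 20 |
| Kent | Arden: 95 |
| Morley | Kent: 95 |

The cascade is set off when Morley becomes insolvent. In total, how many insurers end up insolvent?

Round 1 — Morley becomes insolvent (initial).
  Kent: +95 → 95 ≥ 80
Round 2 — Kent becomes insolvent.
  Arden: +95 → 95 ≥ 80
Round 3 — Arden becomes insolvent.
  Jasper: +40 → 40 < 90
No further insolvencies.

3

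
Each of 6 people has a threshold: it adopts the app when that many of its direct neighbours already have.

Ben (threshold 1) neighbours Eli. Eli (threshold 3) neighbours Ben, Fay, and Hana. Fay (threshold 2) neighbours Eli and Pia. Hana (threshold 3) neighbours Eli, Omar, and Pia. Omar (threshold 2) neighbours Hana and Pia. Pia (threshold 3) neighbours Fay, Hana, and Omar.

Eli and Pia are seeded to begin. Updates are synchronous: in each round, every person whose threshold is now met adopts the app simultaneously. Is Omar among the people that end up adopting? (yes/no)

no

Round 1 — Eli, Pia adopt the app (initial).
Round 2 — checking thresholds:
  Ben: 1 of 1 neighbours ≥ 1, adopts the app.
  Fay: 2 of 2 neighbours ≥ 2, adopts the app.
  Hana: 2 of 3 neighbours < 3, holds.
  Omar: 1 of 2 neighbours < 2, holds.
Round 3 — no new adoptions; cascade stops.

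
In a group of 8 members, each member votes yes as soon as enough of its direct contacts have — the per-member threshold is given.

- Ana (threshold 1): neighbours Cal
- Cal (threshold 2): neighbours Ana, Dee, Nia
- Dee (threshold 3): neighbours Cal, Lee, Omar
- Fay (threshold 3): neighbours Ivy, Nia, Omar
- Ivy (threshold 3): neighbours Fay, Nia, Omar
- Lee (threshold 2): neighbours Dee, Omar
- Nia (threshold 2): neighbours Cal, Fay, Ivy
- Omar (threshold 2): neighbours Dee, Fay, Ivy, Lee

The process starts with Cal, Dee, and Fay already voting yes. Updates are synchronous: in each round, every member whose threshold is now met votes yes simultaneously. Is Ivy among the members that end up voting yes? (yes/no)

yes

Round 1 — Cal, Dee, Fay vote yes (initial).
Round 2 — checking thresholds:
  Ana: 1 of 1 neighbours ≥ 1, votes yes.
  Ivy: 1 of 3 neighbours < 3, not yet.
  Lee: 1 of 2 neighbours < 2, not yet.
  Nia: 2 of 3 neighbours ≥ 2, votes yes.
  Omar: 2 of 4 neighbours ≥ 2, votes yes.
Round 3 — checking thresholds:
  Ivy: 3 of 3 neighbours ≥ 3, votes yes.
  Lee: 2 of 2 neighbours ≥ 2, votes yes.
Round 4 — no new yes votes; cascade stops.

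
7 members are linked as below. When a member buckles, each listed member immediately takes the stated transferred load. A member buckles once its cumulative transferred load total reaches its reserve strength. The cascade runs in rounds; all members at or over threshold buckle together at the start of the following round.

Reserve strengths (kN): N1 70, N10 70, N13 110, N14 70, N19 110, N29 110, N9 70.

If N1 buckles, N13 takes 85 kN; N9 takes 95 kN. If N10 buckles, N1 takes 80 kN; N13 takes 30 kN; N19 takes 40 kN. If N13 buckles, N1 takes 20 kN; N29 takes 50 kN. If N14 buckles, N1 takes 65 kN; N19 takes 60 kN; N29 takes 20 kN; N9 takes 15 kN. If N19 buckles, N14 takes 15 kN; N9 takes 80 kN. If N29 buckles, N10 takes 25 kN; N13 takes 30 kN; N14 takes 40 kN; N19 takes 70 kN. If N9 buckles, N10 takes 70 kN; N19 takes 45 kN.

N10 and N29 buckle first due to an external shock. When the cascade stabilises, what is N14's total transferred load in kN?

Round 1 — N10, N29 buckle (initial).
  N1: +80 → 80 ≥ 70
  N13: +30+30 → 60 < 110
  N14: +40 → 40 < 70
  N19: +40+70 → 110 ≥ 110
Round 2 — N1, N19 buckle.
  N13: +85 → 145 ≥ 110
  N14: +15 → 55 < 70
  N9: +95+80 → 175 ≥ 70
Round 3 — N13, N9 buckle.
No further bucklings.

55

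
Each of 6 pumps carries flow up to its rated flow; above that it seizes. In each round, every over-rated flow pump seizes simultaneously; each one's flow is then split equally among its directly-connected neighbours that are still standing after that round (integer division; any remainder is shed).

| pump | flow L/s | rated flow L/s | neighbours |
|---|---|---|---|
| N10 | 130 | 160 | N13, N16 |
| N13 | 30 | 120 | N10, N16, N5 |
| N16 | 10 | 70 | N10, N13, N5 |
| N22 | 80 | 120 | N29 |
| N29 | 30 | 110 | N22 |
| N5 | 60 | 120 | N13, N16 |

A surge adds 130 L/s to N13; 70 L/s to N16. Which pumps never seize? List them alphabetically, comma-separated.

Round 1 — N13 at 160 > 120; N16 at 80 > 70. N13, N16 seize.
  N13 sheds 160 L/s to N10, N5: 80 each.
    N10: 130+80 = 210 > 160
    N5: 60+80 = 140 > 120
  N16 sheds 80 L/s to N10, N5: 40 each.
    N10: 210+40 = 250 > 160
    N5: 140+40 = 180 > 120
Round 2 — N10, N5 seize.
  N10 sheds 250 L/s: no online neighbours, lost.
  N5 sheds 180 L/s: no online neighbours, lost.
No further seizures.

N22, N29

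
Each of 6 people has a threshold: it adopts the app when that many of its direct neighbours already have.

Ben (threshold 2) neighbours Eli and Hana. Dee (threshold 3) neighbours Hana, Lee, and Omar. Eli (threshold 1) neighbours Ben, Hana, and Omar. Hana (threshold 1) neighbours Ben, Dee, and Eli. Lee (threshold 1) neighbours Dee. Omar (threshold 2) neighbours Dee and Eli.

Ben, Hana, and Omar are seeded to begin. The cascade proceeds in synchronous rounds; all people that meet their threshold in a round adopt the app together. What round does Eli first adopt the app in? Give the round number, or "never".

Round 1 — Ben, Hana, Omar adopt the app (initial).
Round 2 — checking thresholds:
  Dee: 2 of 3 neighbours < 3, not yet.
  Eli: 3 of 3 neighbours ≥ 1, adopts the app.
Round 3 — no new adoptions; cascade stops.

2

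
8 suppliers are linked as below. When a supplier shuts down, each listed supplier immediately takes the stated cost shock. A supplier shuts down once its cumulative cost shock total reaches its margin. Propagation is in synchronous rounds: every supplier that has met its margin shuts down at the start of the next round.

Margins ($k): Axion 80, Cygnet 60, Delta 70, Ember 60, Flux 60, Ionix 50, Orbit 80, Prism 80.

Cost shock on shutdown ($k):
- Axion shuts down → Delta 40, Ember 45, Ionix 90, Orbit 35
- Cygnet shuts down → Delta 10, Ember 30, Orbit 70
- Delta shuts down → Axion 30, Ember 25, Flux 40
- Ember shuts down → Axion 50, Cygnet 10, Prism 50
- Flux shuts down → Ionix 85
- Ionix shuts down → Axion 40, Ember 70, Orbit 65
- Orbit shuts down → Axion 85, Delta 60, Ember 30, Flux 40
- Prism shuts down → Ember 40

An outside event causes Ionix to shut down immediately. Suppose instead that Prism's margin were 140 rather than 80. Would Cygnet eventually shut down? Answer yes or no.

With Prism's margin at 140:
Round 1 — Ionix shuts down (initial).
  Axion: +40 → 40 < 80
  Ember: +70 → 70 ≥ 60
  Orbit: +65 → 65 < 80
Round 2 — Ember shuts down.
  Axion: +50 → 90 ≥ 80
  Cygnet: +10 → 10 < 60
  Prism: +50 → 50 < 140
Round 3 — Axion shuts down.
  Delta: +40 → 40 < 70
  Orbit: +35 → 100 ≥ 80
Round 4 — Orbit shuts down.
  Delta: +60 → 100 ≥ 70
  Flux: +40 → 40 < 60
Round 5 — Delta shuts down.
  Flux: +40 → 80 ≥ 60
Round 6 — Flux shuts down.
No further shutdowns.

no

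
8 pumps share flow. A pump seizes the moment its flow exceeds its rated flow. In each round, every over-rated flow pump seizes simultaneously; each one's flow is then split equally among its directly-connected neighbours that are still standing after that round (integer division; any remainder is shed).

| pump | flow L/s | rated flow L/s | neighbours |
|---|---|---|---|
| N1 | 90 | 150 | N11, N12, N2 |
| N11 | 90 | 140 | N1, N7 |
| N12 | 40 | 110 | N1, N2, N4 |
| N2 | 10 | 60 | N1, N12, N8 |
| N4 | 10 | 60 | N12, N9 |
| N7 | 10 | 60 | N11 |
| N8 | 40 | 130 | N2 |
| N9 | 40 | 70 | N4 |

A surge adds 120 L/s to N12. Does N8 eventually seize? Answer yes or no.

no

Round 1 — N12 at 160 > 110. N12 seizes.
  N12 sheds 160 L/s to N1, N2, N4: 53 each (1 lost).
    N1: 90+53 = 143 ≤ 150
    N2: 10+53 = 63 > 60
    N4: 10+53 = 63 > 60
Round 2 — N2, N4 seize.
  N2 sheds 63 L/s to N1, N8: 31 each (1 lost).
    N1: 143+31 = 174 > 150
    N8: 40+31 = 71 ≤ 130
  N4 sheds 63 L/s to N9: 63 each.
    N9: 40+63 = 103 > 70
Round 3 — N1, N9 seize.
  N1 sheds 174 L/s to N11: 174 each.
    N11: 90+174 = 264 > 140
  N9 sheds 103 L/s: no online neighbours, lost.
Round 4 — N11 seizes.
  N11 sheds 264 L/s to N7: 264 each.
    N7: 10+264 = 274 > 60
Round 5 — N7 seizes.
  N7 sheds 274 L/s: no online neighbours, lost.
No further seizures.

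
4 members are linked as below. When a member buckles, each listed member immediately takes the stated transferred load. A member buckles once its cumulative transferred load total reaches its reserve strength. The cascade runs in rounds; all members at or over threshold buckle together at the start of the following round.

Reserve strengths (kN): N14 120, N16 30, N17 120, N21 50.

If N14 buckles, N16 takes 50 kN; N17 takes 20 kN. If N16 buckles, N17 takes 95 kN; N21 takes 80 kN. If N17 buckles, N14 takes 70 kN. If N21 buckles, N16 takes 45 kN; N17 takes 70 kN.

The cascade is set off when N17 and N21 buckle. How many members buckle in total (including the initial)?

Round 1 — N17, N21 buckle (initial).
  N14: +70 → 70 < 120
  N16: +45 → 45 ≥ 30
Round 2 — N16 buckles.
No further bucklings.

3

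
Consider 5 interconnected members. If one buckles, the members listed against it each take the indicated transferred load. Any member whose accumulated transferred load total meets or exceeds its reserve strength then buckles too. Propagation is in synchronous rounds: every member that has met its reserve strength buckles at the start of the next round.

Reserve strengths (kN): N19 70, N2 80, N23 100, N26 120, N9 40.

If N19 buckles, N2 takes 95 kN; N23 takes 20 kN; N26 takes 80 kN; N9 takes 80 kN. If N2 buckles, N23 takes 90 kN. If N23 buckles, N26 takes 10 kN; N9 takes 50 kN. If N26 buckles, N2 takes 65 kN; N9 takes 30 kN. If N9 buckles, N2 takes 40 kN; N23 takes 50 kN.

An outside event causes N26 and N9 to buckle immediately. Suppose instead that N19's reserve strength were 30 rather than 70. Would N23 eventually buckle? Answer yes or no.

yes

With N19's reserve strength at 30:
Round 1 — N26, N9 buckle (initial).
  N2: +65+40 → 105 ≥ 80
  N23: +50 → 50 < 100
Round 2 — N2 buckles.
  N23: +90 → 140 ≥ 100
Round 3 — N23 buckles.
No further bucklings.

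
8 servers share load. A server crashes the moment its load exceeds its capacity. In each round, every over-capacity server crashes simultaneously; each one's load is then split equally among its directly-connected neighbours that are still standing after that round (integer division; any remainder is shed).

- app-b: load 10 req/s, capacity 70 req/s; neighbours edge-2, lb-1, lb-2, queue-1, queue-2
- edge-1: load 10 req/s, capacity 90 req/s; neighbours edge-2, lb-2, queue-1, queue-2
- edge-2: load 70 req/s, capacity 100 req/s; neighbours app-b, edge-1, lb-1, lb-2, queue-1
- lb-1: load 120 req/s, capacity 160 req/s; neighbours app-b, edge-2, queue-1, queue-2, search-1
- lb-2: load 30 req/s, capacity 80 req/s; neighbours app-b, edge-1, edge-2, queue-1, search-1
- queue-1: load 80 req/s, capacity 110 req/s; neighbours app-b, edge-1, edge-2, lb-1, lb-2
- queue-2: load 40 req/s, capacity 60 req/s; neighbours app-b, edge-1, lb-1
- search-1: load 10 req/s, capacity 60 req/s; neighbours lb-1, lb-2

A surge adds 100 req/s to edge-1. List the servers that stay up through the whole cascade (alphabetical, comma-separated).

Round 1 — edge-1 at 110 > 90. edge-1 crashes.
  edge-1 sheds 110 req/s to edge-2, lb-2, queue-1, queue-2: 27 each (2 lost).
    edge-2: 70+27 = 97 ≤ 100
    lb-2: 30+27 = 57 ≤ 80
    queue-1: 80+27 = 107 ≤ 110
    queue-2: 40+27 = 67 > 60
Round 2 — queue-2 crashes.
  queue-2 sheds 67 req/s to app-b, lb-1: 33 each (1 lost).
    app-b: 10+33 = 43 ≤ 70
    lb-1: 120+33 = 153 ≤ 160
No further crashes.

app-b, edge-2, lb-1, lb-2, queue-1, search-1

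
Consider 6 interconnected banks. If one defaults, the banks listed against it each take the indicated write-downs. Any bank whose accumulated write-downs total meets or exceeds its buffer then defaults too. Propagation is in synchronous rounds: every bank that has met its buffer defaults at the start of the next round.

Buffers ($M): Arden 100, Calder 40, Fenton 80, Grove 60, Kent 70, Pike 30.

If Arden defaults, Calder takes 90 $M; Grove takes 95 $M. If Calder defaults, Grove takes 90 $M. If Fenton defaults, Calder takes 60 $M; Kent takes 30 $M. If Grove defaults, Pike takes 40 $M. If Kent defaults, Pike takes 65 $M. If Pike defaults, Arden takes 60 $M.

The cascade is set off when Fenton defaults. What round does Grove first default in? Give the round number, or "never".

3

Round 1 — Fenton defaults (initial).
  Calder: +60 → 60 ≥ 40
  Kent: +30 → 30 < 70
Round 2 — Calder defaults.
  Grove: +90 → 90 ≥ 60
Round 3 — Grove defaults.
  Pike: +40 → 40 ≥ 30
Round 4 — Pike defaults.
  Arden: +60 → 60 < 100
No further defaults.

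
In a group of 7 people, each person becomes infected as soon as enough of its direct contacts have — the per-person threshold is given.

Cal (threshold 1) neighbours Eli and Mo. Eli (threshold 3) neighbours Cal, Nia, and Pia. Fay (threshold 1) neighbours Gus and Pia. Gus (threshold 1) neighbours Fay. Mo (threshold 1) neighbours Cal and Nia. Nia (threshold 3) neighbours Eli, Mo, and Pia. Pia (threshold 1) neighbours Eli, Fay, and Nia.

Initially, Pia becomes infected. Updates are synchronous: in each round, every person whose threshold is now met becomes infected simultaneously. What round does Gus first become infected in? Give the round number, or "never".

3

Round 1 — Pia becomes infected (initial).
Round 2 — checking thresholds:
  Eli: 1 of 3 neighbours < 3, not yet.
  Fay: 1 of 2 neighbours ≥ 1, becomes infected.
  Nia: 1 of 3 neighbours < 3, not yet.
Round 3 — checking thresholds:
  Eli: 1 of 3 neighbours < 3, not yet.
  Gus: 1 of 1 neighbours ≥ 1, becomes infected.
  Nia: 1 of 3 neighbours < 3, not yet.
Round 4 — no new infections; cascade stops.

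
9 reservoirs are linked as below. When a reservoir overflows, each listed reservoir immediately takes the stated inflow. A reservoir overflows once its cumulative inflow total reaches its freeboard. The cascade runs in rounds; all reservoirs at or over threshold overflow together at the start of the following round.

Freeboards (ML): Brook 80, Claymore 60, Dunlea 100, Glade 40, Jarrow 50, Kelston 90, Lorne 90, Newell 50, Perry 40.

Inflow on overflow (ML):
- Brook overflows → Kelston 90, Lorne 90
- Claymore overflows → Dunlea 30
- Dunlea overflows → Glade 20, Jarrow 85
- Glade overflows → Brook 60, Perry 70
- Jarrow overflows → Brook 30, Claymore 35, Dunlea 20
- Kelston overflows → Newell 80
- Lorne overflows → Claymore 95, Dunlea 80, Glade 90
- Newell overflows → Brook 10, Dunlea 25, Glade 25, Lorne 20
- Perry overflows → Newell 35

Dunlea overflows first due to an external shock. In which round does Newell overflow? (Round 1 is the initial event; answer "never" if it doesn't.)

Round 1 — Dunlea overflows (initial).
  Glade: +20 → 20 < 40
  Jarrow: +85 → 85 ≥ 50
Round 2 — Jarrow overflows.
  Brook: +30 → 30 < 80
  Claymore: +35 → 35 < 60
No further overflows.

never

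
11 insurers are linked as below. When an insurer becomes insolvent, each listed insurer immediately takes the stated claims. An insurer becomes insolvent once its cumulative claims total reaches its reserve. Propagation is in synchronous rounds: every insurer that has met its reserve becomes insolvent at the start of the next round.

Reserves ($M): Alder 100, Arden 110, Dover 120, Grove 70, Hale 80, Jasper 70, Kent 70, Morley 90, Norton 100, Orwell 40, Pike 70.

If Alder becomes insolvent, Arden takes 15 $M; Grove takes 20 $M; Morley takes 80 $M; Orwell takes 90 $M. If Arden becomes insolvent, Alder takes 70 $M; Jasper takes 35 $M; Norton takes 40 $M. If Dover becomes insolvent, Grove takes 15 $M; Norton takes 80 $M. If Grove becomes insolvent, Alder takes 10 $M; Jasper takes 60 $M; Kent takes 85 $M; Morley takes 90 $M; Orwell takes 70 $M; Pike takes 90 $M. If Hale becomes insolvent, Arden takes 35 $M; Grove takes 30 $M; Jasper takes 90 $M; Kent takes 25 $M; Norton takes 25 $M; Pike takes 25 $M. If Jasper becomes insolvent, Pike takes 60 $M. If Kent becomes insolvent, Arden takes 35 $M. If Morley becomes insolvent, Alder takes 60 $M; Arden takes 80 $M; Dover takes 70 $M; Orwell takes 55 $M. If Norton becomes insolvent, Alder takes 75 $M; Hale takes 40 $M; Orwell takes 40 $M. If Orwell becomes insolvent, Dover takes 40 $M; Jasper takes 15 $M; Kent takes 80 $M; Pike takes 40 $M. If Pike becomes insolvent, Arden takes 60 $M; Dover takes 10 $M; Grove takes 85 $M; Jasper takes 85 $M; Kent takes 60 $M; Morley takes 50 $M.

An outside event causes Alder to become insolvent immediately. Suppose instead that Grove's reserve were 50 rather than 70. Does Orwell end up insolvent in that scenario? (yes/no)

yes

With Grove's reserve at 50:
Round 1 — Alder becomes insolvent (initial).
  Arden: +15 → 15 < 110
  Grove: +20 → 20 < 50
  Morley: +80 → 80 < 90
  Orwell: +90 → 90 ≥ 40
Round 2 — Orwell becomes insolvent.
  Dover: +40 → 40 < 120
  Jasper: +15 → 15 < 70
  Kent: +80 → 80 ≥ 70
  Pike: +40 → 40 < 70
Round 3 — Kent becomes insolvent.
  Arden: +35 → 50 < 110
No further insolvencies.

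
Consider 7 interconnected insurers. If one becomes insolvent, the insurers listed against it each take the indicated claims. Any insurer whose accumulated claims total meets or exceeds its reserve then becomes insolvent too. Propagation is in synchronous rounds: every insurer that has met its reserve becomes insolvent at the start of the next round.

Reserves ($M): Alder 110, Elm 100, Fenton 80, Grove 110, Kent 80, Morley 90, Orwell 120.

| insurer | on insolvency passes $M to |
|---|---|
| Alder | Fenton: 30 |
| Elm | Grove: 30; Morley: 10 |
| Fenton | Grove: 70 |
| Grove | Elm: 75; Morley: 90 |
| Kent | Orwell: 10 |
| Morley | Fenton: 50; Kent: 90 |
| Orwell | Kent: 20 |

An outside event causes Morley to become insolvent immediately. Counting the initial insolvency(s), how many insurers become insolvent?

Round 1 — Morley becomes insolvent (initial).
  Fenton: +50 → 50 < 80
  Kent: +90 → 90 ≥ 80
Round 2 — Kent becomes insolvent.
  Orwell: +10 → 10 < 120
No further insolvencies.

2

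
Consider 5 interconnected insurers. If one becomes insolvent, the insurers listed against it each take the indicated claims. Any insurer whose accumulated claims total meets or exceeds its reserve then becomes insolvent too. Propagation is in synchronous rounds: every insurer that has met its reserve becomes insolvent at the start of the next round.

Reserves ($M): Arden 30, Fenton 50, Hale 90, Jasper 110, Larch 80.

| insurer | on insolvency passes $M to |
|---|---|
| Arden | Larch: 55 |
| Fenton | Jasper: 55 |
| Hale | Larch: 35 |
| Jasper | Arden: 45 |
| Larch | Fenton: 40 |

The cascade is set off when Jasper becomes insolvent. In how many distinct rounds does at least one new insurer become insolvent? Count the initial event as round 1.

Round 1 — Jasper becomes insolvent (initial).
  Arden: +45 → 45 ≥ 30
Round 2 — Arden becomes insolvent.
  Larch: +55 → 55 < 80
No further insolvencies.

2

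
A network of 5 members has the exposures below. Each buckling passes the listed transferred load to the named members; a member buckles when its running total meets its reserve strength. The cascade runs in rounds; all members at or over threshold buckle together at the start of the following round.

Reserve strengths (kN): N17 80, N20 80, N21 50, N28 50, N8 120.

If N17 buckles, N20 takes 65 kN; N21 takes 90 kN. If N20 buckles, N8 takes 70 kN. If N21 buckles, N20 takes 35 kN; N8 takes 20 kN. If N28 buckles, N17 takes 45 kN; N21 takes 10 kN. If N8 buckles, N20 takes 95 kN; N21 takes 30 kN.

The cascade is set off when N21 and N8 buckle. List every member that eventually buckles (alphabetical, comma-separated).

N20, N21, N8

Round 1 — N21, N8 buckle (initial).
  N20: +35+95 → 130 ≥ 80
Round 2 — N20 buckles.
No further bucklings.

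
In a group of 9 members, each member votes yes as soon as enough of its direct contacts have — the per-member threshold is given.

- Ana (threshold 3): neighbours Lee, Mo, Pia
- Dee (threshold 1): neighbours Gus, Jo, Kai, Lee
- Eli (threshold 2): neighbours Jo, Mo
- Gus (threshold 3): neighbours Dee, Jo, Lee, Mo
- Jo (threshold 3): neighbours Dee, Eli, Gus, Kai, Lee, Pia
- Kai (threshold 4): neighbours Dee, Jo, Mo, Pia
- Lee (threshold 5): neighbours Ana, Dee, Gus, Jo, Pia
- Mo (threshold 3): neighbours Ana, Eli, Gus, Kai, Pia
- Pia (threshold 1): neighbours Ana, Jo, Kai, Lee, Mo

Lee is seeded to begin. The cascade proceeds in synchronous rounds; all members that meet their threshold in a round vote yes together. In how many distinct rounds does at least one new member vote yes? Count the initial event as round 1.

Round 1 — Lee votes yes (initial).
Round 2 — checking thresholds:
  Ana: 1 of 3 neighbours < 3, not yet.
  Dee: 1 of 4 neighbours ≥ 1, votes yes.
  Gus: 1 of 4 neighbours < 3, not yet.
  Jo: 1 of 6 neighbours < 3, not yet.
  Pia: 1 of 5 neighbours ≥ 1, votes yes.
Round 3 — checking thresholds:
  Ana: 2 of 3 neighbours < 3, not yet.
  Gus: 2 of 4 neighbours < 3, not yet.
  Jo: 3 of 6 neighbours ≥ 3, votes yes.
  Kai: 2 of 4 neighbours < 4, not yet.
  Mo: 1 of 5 neighbours < 3, not yet.
Round 4 — checking thresholds:
  Ana: 2 of 3 neighbours < 3, not yet.
  Eli: 1 of 2 neighbours < 2, not yet.
  Gus: 3 of 4 neighbours ≥ 3, votes yes.
  Kai: 3 of 4 neighbours < 4, not yet.
  Mo: 1 of 5 neighbours < 3, not yet.
Round 5 — no new yes votes; cascade stops.

4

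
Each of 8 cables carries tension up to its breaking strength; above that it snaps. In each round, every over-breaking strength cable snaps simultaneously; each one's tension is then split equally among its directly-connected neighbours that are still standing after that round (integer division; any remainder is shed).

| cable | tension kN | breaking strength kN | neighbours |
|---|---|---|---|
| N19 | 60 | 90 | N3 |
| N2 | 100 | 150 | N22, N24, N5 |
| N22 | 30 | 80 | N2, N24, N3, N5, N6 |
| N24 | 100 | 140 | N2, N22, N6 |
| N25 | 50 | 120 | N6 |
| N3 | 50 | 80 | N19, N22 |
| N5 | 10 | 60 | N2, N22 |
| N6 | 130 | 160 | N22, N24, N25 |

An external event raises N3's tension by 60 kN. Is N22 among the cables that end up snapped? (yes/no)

Round 1 — N3 at 110 > 80. N3 snaps.
  N3 sheds 110 kN to N19, N22: 55 each.
    N19: 60+55 = 115 > 90
    N22: 30+55 = 85 > 80
Round 2 — N19, N22 snap.
  N19 sheds 115 kN: no online neighbours, lost.
  N22 sheds 85 kN to N2, N24, N5, N6: 21 each (1 lost).
    N2: 100+21 = 121 ≤ 150
    N24: 100+21 = 121 ≤ 140
    N5: 10+21 = 31 ≤ 60
    N6: 130+21 = 151 ≤ 160
No further breaks.

yes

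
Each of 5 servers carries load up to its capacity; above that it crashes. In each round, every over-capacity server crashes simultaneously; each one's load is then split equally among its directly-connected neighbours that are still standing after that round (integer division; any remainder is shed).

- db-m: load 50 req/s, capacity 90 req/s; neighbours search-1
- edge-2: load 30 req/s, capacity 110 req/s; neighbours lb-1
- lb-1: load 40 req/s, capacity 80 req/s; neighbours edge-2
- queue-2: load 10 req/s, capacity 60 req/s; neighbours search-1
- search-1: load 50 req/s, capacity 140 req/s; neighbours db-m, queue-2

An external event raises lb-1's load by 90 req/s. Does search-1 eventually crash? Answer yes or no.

no

Round 1 — lb-1 at 130 > 80. lb-1 crashes.
  lb-1 sheds 130 req/s to edge-2: 130 each.
    edge-2: 30+130 = 160 > 110
Round 2 — edge-2 crashes.
  edge-2 sheds 160 req/s: no online neighbours, lost.
No further crashes.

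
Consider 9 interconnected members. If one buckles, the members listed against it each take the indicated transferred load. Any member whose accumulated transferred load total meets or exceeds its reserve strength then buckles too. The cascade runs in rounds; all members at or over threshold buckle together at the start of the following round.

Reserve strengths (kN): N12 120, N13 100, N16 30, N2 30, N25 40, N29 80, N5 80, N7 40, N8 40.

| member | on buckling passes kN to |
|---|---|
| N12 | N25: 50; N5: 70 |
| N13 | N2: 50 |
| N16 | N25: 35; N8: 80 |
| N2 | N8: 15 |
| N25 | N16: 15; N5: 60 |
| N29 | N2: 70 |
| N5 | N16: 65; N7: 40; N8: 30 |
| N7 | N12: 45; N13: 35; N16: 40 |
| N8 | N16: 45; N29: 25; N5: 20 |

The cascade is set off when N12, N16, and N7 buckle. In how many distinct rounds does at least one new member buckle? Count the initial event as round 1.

Round 1 — N12, N16, N7 buckle (initial).
  N13: +35 → 35 < 100
  N25: +50+35 → 85 ≥ 40
  N5: +70 → 70 < 80
  N8: +80 → 80 ≥ 40
Round 2 — N25, N8 buckle.
  N29: +25 → 25 < 80
  N5: +60+20 → 150 ≥ 80
Round 3 — N5 buckles.
No further bucklings.

3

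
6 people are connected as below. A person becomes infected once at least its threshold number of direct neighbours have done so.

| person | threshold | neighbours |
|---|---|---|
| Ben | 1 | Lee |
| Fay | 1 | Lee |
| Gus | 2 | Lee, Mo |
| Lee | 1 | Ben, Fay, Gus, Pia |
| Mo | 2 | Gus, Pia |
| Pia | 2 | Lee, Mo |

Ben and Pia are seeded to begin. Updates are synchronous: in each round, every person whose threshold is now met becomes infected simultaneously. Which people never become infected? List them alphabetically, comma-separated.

Gus, Mo

Round 1 — Ben, Pia become infected (initial).
Round 2 — checking thresholds:
  Lee: 2 of 4 neighbours ≥ 1, becomes infected.
  Mo: 1 of 2 neighbours < 2, not yet.
Round 3 — checking thresholds:
  Fay: 1 of 1 neighbours ≥ 1, becomes infected.
  Gus: 1 of 2 neighbours < 2, not yet.
  Mo: 1 of 2 neighbours < 2, not yet.
Round 4 — no new infections; cascade stops.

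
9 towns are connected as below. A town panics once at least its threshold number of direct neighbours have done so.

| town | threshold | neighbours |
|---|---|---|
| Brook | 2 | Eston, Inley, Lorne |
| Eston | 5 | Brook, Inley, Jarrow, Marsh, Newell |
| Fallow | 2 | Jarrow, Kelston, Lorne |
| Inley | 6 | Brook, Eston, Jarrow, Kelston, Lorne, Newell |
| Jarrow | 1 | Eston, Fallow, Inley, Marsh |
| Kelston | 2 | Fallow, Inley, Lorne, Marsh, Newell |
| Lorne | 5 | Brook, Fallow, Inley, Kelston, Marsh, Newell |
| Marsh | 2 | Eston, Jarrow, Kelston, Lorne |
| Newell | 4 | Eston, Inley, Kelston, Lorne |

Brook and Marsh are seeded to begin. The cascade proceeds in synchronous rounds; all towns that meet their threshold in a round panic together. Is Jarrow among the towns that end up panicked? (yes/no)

yes

Round 1 — Brook, Marsh panic (initial).
Round 2 — checking thresholds:
  Eston: 2 of 5 neighbours < 5, not yet.
  Inley: 1 of 6 neighbours < 6, not yet.
  Jarrow: 1 of 4 neighbours ≥ 1, panics.
  Kelston: 1 of 5 neighbours < 2, not yet.
  Lorne: 2 of 6 neighbours < 5, not yet.
Round 3 — no new panics; cascade stops.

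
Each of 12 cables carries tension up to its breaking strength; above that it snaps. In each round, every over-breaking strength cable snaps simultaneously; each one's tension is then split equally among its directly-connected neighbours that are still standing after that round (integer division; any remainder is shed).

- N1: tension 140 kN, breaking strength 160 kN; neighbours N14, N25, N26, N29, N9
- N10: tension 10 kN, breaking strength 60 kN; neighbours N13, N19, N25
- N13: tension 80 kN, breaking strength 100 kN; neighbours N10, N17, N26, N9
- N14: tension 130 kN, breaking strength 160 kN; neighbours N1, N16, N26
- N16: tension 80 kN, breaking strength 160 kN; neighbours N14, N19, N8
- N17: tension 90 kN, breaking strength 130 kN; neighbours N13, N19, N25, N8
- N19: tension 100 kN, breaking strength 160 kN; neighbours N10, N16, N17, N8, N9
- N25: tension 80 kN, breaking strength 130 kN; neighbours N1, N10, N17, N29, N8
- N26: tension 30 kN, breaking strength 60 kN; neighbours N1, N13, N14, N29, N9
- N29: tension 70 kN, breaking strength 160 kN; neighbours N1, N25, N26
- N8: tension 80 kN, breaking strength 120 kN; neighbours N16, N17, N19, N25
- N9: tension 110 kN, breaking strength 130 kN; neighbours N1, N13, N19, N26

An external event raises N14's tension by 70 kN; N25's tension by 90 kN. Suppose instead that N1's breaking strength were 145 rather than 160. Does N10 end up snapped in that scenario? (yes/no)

With N1's breaking strength at 145:
Round 1 — N14 at 200 > 160; N25 at 170 > 130. N14, N25 snap.
  N14 sheds 200 kN to N1, N16, N26: 66 each (2 lost).
    N1: 140+66 = 206 > 145
    N16: 80+66 = 146 ≤ 160
    N26: 30+66 = 96 > 60
  N25 sheds 170 kN to N1, N10, N17, N29, N8: 34 each.
    N1: 206+34 = 240 > 145
    N10: 10+34 = 44 ≤ 60
    N17: 90+34 = 124 ≤ 130
    N29: 70+34 = 104 ≤ 160
    N8: 80+34 = 114 ≤ 120
Round 2 — N1, N26 snap.
  N1 sheds 240 kN to N29, N9: 120 each.
    N29: 104+120 = 224 > 160
    N9: 110+120 = 230 > 130
  N26 sheds 96 kN to N13, N29, N9: 32 each.
    N13: 80+32 = 112 > 100
    N29: 224+32 = 256 > 160
    N9: 230+32 = 262 > 130
Round 3 — N13, N29, N9 snap.
  N13 sheds 112 kN to N10, N17: 56 each.
    N10: 44+56 = 100 > 60
    N17: 124+56 = 180 > 130
  N29 sheds 256 kN: no online neighbours, lost.
  N9 sheds 262 kN to N19: 262 each.
    N19: 100+262 = 362 > 160
Round 4 — N10, N17, N19 snap.
  N10 sheds 100 kN: no online neighbours, lost.
  N17 sheds 180 kN to N8: 180 each.
    N8: 114+180 = 294 > 120
  N19 sheds 362 kN to N16, N8: 181 each.
    N16: 146+181 = 327 > 160
    N8: 294+181 = 475 > 120
Round 5 — N16, N8 snap.
  N16 sheds 327 kN: no online neighbours, lost.
  N8 sheds 475 kN: no online neighbours, lost.
No further breaks.

yes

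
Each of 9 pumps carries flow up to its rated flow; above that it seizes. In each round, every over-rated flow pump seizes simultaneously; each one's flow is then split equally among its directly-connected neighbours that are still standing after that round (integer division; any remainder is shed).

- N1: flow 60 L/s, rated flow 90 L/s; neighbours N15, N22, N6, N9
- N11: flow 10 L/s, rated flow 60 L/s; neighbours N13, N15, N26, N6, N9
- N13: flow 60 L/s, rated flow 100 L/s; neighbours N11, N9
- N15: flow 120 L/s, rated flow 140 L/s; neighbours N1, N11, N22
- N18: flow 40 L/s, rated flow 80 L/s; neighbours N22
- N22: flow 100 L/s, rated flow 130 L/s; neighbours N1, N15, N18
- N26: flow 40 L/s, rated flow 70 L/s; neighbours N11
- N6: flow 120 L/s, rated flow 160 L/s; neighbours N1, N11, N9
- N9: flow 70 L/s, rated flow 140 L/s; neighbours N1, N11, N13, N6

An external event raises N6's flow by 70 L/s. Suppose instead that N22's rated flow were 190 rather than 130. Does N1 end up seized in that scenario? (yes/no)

yes

With N22's rated flow at 190:
Round 1 — N6 at 190 > 160. N6 seizes.
  N6 sheds 190 L/s to N1, N11, N9: 63 each (1 lost).
    N1: 60+63 = 123 > 90
    N11: 10+63 = 73 > 60
    N9: 70+63 = 133 ≤ 140
Round 2 — N1, N11 seize.
  N1 sheds 123 L/s to N15, N22, N9: 41 each.
    N15: 120+41 = 161 > 140
    N22: 100+41 = 141 ≤ 190
    N9: 133+41 = 174 > 140
  N11 sheds 73 L/s to N13, N15, N26, N9: 18 each (1 lost).
    N13: 60+18 = 78 ≤ 100
    N15: 161+18 = 179 > 140
    N26: 40+18 = 58 ≤ 70
    N9: 174+18 = 192 > 140
Round 3 — N15, N9 seize.
  N15 sheds 179 L/s to N22: 179 each.
    N22: 141+179 = 320 > 190
  N9 sheds 192 L/s to N13: 192 each.
    N13: 78+192 = 270 > 100
Round 4 — N13, N22 seize.
  N13 sheds 270 L/s: no online neighbours, lost.
  N22 sheds 320 L/s to N18: 320 each.
    N18: 40+320 = 360 > 80
Round 5 — N18 seizes.
  N18 sheds 360 L/s: no online neighbours, lost.
No further seizures.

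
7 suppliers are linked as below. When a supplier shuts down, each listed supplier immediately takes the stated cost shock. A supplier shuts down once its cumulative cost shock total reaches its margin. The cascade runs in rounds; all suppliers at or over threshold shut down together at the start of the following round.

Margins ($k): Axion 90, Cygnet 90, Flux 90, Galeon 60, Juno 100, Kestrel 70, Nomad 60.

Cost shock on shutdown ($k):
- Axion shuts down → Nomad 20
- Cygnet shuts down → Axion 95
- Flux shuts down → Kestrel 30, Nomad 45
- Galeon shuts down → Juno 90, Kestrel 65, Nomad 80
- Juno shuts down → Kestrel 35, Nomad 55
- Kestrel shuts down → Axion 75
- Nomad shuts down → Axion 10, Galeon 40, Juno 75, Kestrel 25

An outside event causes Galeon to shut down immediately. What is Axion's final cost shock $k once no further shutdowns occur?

Round 1 — Galeon shuts down (initial).
  Juno: +90 → 90 < 100
  Kestrel: +65 → 65 < 70
  Nomad: +80 → 80 ≥ 60
Round 2 — Nomad shuts down.
  Axion: +10 → 10 < 90
  Juno: +75 → 165 ≥ 100
  Kestrel: +25 → 90 ≥ 70
Round 3 — Juno, Kestrel shut down.
  Axion: +75 → 85 < 90
No further shutdowns.

85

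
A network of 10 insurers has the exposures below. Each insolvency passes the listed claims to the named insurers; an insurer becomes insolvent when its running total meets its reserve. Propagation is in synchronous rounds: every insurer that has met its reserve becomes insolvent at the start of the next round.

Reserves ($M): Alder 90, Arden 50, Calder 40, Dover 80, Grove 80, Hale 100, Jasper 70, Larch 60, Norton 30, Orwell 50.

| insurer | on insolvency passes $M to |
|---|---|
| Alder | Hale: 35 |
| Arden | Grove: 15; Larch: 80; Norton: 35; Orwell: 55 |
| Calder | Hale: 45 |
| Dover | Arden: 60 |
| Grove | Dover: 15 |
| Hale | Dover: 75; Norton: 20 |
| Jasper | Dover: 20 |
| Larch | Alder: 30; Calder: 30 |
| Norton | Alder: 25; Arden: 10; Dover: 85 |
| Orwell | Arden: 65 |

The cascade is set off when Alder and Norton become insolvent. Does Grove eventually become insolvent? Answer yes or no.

Round 1 — Alder, Norton become insolvent (initial).
  Arden: +10 → 10 < 50
  Dover: +85 → 85 ≥ 80
  Hale: +35 → 35 < 100
Round 2 — Dover becomes insolvent.
  Arden: +60 → 70 ≥ 50
Round 3 — Arden becomes insolvent.
  Grove: +15 → 15 < 80
  Larch: +80 → 80 ≥ 60
  Orwell: +55 → 55 ≥ 50
Round 4 — Larch, Orwell become insolvent.
  Calder: +30 → 30 < 40
No further insolvencies.

no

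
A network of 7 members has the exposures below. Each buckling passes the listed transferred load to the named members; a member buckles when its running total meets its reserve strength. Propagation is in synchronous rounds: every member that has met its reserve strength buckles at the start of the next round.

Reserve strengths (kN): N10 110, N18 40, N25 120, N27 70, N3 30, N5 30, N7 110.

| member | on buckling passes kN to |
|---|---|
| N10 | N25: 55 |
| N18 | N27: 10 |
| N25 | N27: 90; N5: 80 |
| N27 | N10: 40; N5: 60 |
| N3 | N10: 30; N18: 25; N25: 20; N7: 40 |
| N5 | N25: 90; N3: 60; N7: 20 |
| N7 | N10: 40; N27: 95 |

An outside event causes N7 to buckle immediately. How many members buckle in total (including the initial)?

Round 1 — N7 buckles (initial).
  N10: +40 → 40 < 110
  N27: +95 → 95 ≥ 70
Round 2 — N27 buckles.
  N10: +40 → 80 < 110
  N5: +60 → 60 ≥ 30
Round 3 — N5 buckles.
  N25: +90 → 90 < 120
  N3: +60 → 60 ≥ 30
Round 4 — N3 buckles.
  N10: +30 → 110 ≥ 110
  N18: +25 → 25 < 40
  N25: +20 → 110 < 120
Round 5 — N10 buckles.
  N25: +55 → 165 ≥ 120
Round 6 — N25 buckles.
No further bucklings.

6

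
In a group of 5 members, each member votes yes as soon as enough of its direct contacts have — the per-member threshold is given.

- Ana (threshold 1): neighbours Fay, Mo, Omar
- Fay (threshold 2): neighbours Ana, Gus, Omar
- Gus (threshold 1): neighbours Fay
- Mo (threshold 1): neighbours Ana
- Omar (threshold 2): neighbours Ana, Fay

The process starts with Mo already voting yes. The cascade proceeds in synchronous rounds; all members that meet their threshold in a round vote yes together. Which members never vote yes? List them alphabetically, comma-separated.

Fay, Gus, Omar

Round 1 — Mo votes yes (initial).
Round 2 — checking thresholds:
  Ana: 1 of 3 neighbours ≥ 1, votes yes.
Round 3 — no new yes votes; cascade stops.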